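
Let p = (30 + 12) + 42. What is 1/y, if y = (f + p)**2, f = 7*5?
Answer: 1/14161 ≈ 7.0616e-5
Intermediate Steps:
f = 35
p = 84 (p = 42 + 42 = 84)
y = 14161 (y = (35 + 84)**2 = 119**2 = 14161)
1/y = 1/14161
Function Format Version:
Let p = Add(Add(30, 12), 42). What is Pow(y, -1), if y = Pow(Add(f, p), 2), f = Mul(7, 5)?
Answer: Rational(1, 14161) ≈ 7.0616e-5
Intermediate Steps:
f = 35
p = 84 (p = Add(42, 42) = 84)
y = 14161 (y = Pow(Add(35, 84), 2) = Pow(119, 2) = 14161)
Pow(y, -1) = Pow(14161, -1) = Rational(1, 14161)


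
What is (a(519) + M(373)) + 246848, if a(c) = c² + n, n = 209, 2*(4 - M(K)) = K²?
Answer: 893715/2 ≈ 4.4686e+5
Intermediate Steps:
M(K) = 4 - K²/2
a(c) = 209 + c² (a(c) = c² + 209 = 209 + c²)
(a(519) + M(373)) + 246848 = ((209 + 519²) + (4 - ½*373²)) + 246848 = ((209 + 269361) + (4 - ½*139129)) + 246848 = (269570 + (4 - 139129/2)) + 246848 = (269570 - 139121/2) + 246848 = 400019/2 + 246848 = 893715/2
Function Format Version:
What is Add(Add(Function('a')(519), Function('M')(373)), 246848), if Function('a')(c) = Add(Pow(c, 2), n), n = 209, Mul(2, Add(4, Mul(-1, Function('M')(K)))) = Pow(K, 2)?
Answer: Rational(893715, 2) ≈ 4.4686e+5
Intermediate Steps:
Function('M')(K) = Add(4, Mul(Rational(-1, 2), Pow(K, 2)))
Function('a')(c) = Add(209, Pow(c, 2)) (Function('a')(c) = Add(Pow(c, 2), 209) = Add(209, Pow(c, 2)))
Add(Add(Function('a')(519), Function('M')(373)), 246848) = Add(Add(Add(209, Pow(519, 2)), Add(4, Mul(Rational(-1, 2), Pow(373, 2)))), 246848) = Add(Add(Add(209, 269361), Add(4, Mul(Rational(-1, 2), 139129))), 246848) = Add(Add(269570, Add(4, Rational(-139129, 2))), 246848) = Add(Add(269570, Rational(-139121, 2)), 246848) = Add(Rational(400019, 2), 246848) = Rational(893715, 2)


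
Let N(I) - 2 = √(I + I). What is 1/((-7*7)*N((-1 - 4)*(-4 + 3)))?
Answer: 1/147 - √10/294 ≈ -0.0039533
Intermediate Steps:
N(I) = 2 + √2*√I (N(I) = 2 + √(I + I) = 2 + √(2*I) = 2 + √2*√I)
1/((-7*7)*N((-1 - 4)*(-4 + 3))) = 1/((-7*7)*(2 + √2*√((-1 - 4)*(-4 + 3)))) = 1/(-49*(2 + √2*√(-5*(-1)))) = 1/(-49*(2 + √2*√5)) = 1/(-49*(2 + √10)) = 1/(-98 - 49*√10)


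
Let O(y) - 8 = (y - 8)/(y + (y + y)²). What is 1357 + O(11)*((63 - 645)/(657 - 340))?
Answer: 23403021/17435 ≈ 1342.3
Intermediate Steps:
O(y) = 8 + (-8 + y)/(y + 4*y²) (O(y) = 8 + (y - 8)/(y + (y + y)²) = 8 + (-8 + y)/(y + (2*y)²) = 8 + (-8 + y)/(y + 4*y²))
1357 + O(11)*((63 - 645)/(657 - 340)) = 1357 + ((-8 + 9*11 + 32*11²)/(11*(1 + 4*11)))*((63 - 645)/(657 - 340)) = 1357 + ((-8 + 99 + 32*121)/(11*(1 + 44)))*(-582/317) = 1357 + ((1/11)*(-8 + 99 + 3872)/45)*(-582*1/317) = 1357 + ((1/11)*(1/45)*3963)*(-582/317) = 1357 + (1321/165)*(-582/317) = 1357 - 256274/17435 = 23403021/17435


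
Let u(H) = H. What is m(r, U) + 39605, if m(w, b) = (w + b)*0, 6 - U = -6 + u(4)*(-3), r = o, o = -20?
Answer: 39605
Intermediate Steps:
r = -20
U = 24 (U = 6 - (-6 + 4*(-3)) = 6 - (-6 - 12) = 6 - 1*(-18) = 6 + 18 = 24)
m(w, b) = 0 (m(w, b) = (b + w)*0 = 0)
m(r, U) + 39605 = 0 + 39605 = 39605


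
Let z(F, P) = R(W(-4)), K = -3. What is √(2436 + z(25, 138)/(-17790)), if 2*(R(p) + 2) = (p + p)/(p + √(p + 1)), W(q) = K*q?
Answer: √(2312865856170 + 192738825795*√13)/(8895*√(12 + √13)) ≈ 49.356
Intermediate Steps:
W(q) = -3*q
R(p) = -2 + p/(p + √(1 + p)) (R(p) = -2 + ((p + p)/(p + √(p + 1)))/2 = -2 + ((2*p)/(p + √(1 + p)))/2 = -2 + (2*p/(p + √(1 + p)))/2 = -2 + p/(p + √(1 + p)))
z(F, P) = (-12 - 2*√13)/(12 + √13) (z(F, P) = (-(-3)*(-4) - 2*√(1 - 3*(-4)))/(-3*(-4) + √(1 - 3*(-4))) = (-1*12 - 2*√(1 + 12))/(12 + √(1 + 12)) = (-12 - 2*√13)/(12 + √13))
√(2436 + z(25, 138)/(-17790)) = √(2436 + (-118/131 - 12*√13/131)/(-17790)) = √(2436 + (-118/131 - 12*√13/131)*(-1/17790)) = √(2436 + (59/1165245 + 2*√13/388415)) = √(2838536879/1165245 + 2*√13/388415)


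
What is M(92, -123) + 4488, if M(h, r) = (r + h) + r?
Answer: 4334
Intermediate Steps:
M(h, r) = h + 2*r (M(h, r) = (h + r) + r = h + 2*r)
M(92, -123) + 4488 = (92 + 2*(-123)) + 4488 = (92 - 246) + 4488 = -154 + 4488 = 4334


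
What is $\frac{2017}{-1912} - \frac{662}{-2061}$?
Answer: $- \frac{2891293}{3940632} \approx -0.73371$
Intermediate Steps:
$\frac{2017}{-1912} - \frac{662}{-2061} = 2017 \left(- \frac{1}{1912}\right) - - \frac{662}{2061} = - \frac{2017}{1912} + \frac{662}{2061} = - \frac{2891293}{3940632}$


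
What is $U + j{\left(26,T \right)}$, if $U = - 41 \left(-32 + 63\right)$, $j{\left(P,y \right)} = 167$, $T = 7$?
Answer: $-1104$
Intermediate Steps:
$U = -1271$ ($U = \left(-41\right) 31 = -1271$)
$U + j{\left(26,T \right)} = -1271 + 167 = -1104$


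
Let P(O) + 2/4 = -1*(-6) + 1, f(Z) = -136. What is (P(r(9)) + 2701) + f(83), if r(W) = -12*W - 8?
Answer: 5143/2 ≈ 2571.5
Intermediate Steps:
r(W) = -8 - 12*W
P(O) = 13/2 (P(O) = -1/2 + (-1*(-6) + 1) = -1/2 + (6 + 1) = -1/2 + 7 = 13/2)
(P(r(9)) + 2701) + f(83) = (13/2 + 2701) - 136 = 5415/2 - 136 = 5143/2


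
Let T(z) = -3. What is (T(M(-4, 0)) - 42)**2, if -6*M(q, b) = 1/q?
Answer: 2025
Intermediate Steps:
M(q, b) = -1/(6*q)
(T(M(-4, 0)) - 42)**2 = (-3 - 42)**2 = (-45)**2 = 2025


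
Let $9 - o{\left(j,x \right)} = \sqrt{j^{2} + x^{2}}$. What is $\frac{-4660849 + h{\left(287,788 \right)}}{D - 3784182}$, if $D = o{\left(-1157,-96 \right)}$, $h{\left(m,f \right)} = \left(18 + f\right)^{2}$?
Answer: $\frac{15179123931849}{14319963946064} - \frac{4011213 \sqrt{1347865}}{14319963946064} \approx 1.0597$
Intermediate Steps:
$o{\left(j,x \right)} = 9 - \sqrt{j^{2} + x^{2}}$
$D = 9 - \sqrt{1347865}$ ($D = 9 - \sqrt{\left(-1157\right)^{2} + \left(-96\right)^{2}} = 9 - \sqrt{1338649 + 9216} = 9 - \sqrt{1347865} \approx -1152.0$)
$\frac{-4660849 + h{\left(287,788 \right)}}{D - 3784182} = \frac{-4660849 + \left(18 + 788\right)^{2}}{\left(9 - \sqrt{1347865}\right) - 3784182} = \frac{-4660849 + 806^{2}}{-3784173 - \sqrt{1347865}} = \frac{-4660849 + 649636}{-3784173 - \sqrt{1347865}} = - \frac{4011213}{-3784173 - \sqrt{1347865}}$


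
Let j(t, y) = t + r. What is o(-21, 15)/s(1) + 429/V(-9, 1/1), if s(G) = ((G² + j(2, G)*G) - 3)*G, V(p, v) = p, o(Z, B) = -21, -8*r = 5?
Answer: -211/15 ≈ -14.067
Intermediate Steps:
r = -5/8 (r = -⅛*5 = -5/8 ≈ -0.62500)
j(t, y) = -5/8 + t (j(t, y) = t - 5/8 = -5/8 + t)
s(G) = G*(-3 + G² + 11*G/8) (s(G) = ((G² + (-5/8 + 2)*G) - 3)*G = ((G² + 11*G/8) - 3)*G = (-3 + G² + 11*G/8)*G = G*(-3 + G² + 11*G/8))
o(-21, 15)/s(1) + 429/V(-9, 1/1) = -21*8/(-24 + 8*1² + 11*1) + 429/(-9) = -21*8/(-24 + 8*1 + 11) + 429*(-⅑) = -21*8/(-24 + 8 + 11) - 143/3 = -21/((⅛)*1*(-5)) - 143/3 = -21/(-5/8) - 143/3 = -21*(-8/5) - 143/3 = 168/5 - 143/3 = -211/15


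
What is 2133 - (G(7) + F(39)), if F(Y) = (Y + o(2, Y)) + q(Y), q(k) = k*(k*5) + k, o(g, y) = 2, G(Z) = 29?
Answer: -5581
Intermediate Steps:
q(k) = k + 5*k² (q(k) = k*(5*k) + k = 5*k² + k = k + 5*k²)
F(Y) = 2 + Y + Y*(1 + 5*Y) (F(Y) = (Y + 2) + Y*(1 + 5*Y) = (2 + Y) + Y*(1 + 5*Y) = 2 + Y + Y*(1 + 5*Y))
2133 - (G(7) + F(39)) = 2133 - (29 + (2 + 39 + 39*(1 + 5*39))) = 2133 - (29 + (2 + 39 + 39*(1 + 195))) = 2133 - (29 + (2 + 39 + 39*196)) = 2133 - (29 + (2 + 39 + 7644)) = 2133 - (29 + 7685) = 2133 - 1*7714 = 2133 - 7714 = -5581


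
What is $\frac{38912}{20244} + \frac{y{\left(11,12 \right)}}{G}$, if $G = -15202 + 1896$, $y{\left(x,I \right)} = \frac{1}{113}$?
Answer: $\frac{14626801723}{7609608258} \approx 1.9221$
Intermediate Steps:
$y{\left(x,I \right)} = \frac{1}{113}$
$G = -13306$
$\frac{38912}{20244} + \frac{y{\left(11,12 \right)}}{G} = \frac{38912}{20244} + \frac{1}{113 \left(-13306\right)} = 38912 \cdot \frac{1}{20244} + \frac{1}{113} \left(- \frac{1}{13306}\right) = \frac{9728}{5061} - \frac{1}{1503578} = \frac{14626801723}{7609608258}$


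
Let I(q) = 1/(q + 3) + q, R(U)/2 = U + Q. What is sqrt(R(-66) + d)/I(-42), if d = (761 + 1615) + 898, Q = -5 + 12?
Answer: -78*sqrt(789)/1639 ≈ -1.3368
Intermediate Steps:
Q = 7
R(U) = 14 + 2*U (R(U) = 2*(U + 7) = 2*(7 + U) = 14 + 2*U)
d = 3274 (d = 2376 + 898 = 3274)
I(q) = q + 1/(3 + q) (I(q) = 1/(3 + q) + q = q + 1/(3 + q))
sqrt(R(-66) + d)/I(-42) = sqrt((14 + 2*(-66)) + 3274)/(((1 + (-42)**2 + 3*(-42))/(3 - 42))) = sqrt((14 - 132) + 3274)/(((1 + 1764 - 126)/(-39))) = sqrt(-118 + 3274)/((-1/39*1639)) = sqrt(3156)/(-1639/39) = (2*sqrt(789))*(-39/1639) = -78*sqrt(789)/1639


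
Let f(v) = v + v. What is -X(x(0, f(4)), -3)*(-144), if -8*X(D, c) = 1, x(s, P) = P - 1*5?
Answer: -18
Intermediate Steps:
f(v) = 2*v
x(s, P) = -5 + P (x(s, P) = P - 5 = -5 + P)
X(D, c) = -1/8 (X(D, c) = -1/8*1 = -1/8)
-X(x(0, f(4)), -3)*(-144) = -1*(-1/8)*(-144) = (1/8)*(-144) = -18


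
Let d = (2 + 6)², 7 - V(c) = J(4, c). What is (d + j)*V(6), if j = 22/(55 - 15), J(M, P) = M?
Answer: 3873/20 ≈ 193.65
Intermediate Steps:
V(c) = 3 (V(c) = 7 - 1*4 = 7 - 4 = 3)
j = 11/20 (j = 22/40 = 22*(1/40) = 11/20 ≈ 0.55000)
d = 64 (d = 8² = 64)
(d + j)*V(6) = (64 + 11/20)*3 = (1291/20)*3 = 3873/20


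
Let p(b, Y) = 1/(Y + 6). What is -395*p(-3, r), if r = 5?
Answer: -395/11 ≈ -35.909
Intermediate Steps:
p(b, Y) = 1/(6 + Y)
-395*p(-3, r) = -395/(6 + 5) = -395/11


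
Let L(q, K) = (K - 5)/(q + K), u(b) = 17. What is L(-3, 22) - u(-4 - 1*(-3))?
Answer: -306/19 ≈ -16.105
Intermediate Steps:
L(q, K) = (-5 + K)/(K + q)
L(-3, 22) - u(-4 - 1*(-3)) = (-5 + 22)/(22 - 3) - 1*17 = 17/19 - 17 = -306/19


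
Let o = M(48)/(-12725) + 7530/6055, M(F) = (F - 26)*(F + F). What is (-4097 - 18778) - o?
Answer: -352519784343/15409975 ≈ -22876.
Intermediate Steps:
M(F) = 2*F*(-26 + F) (M(F) = (-26 + F)*(2*F) = 2*F*(-26 + F))
o = 16606218/15409975 (o = (2*48*(-26 + 48))/(-12725) + 7530/6055 = (2*48*22)*(-1/12725) + 7530*(1/6055) = 2112*(-1/12725) + 1506/1211 = -2112/12725 + 1506/1211 = 16606218/15409975 ≈ 1.0776)
(-4097 - 18778) - o = (-4097 - 18778) - 1*16606218/15409975 = -22875 - 16606218/15409975 = -352519784343/15409975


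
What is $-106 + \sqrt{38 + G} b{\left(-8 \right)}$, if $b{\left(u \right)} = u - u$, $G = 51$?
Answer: $-106$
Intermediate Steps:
$b{\left(u \right)} = 0$
$-106 + \sqrt{38 + G} b{\left(-8 \right)} = -106 + \sqrt{38 + 51} \cdot 0 = -106 + \sqrt{89} \cdot 0 = -106 + 0 = -106$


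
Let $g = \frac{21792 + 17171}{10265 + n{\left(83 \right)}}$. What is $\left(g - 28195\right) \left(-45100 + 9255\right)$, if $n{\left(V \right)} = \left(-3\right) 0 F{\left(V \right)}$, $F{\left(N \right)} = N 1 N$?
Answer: $\frac{2074584662328}{2053} \approx 1.0105 \cdot 10^{9}$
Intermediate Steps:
$F{\left(N \right)} = N^{2}$ ($F{\left(N \right)} = N N = N^{2}$)
$n{\left(V \right)} = 0$ ($n{\left(V \right)} = \left(-3\right) 0 V^{2} = 0 V^{2} = 0$)
$g = \frac{38963}{10265}$ ($g = \frac{21792 + 17171}{10265 + 0} = \frac{38963}{10265} \approx 3.7957$)
$\left(g - 28195\right) \left(-45100 + 9255\right) = \left(\frac{38963}{10265} - 28195\right) \left(-45100 + 9255\right) = \left(- \frac{289382712}{10265}\right) \left(-35845\right) = \frac{2074584662328}{2053}$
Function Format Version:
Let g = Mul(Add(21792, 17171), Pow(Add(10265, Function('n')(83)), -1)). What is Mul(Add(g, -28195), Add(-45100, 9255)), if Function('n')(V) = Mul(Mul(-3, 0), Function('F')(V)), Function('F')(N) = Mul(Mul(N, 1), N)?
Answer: Rational(2074584662328, 2053) ≈ 1.0105e+9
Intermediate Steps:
Function('F')(N) = Pow(N, 2) (Function('F')(N) = Mul(N, N) = Pow(N, 2))
Function('n')(V) = 0 (Function('n')(V) = Mul(Mul(-3, 0), Pow(V, 2)) = Mul(0, Pow(V, 2)) = 0)
g = Rational(38963, 10265) (g = Mul(Add(21792, 17171), Pow(Add(10265, 0), -1)) = Mul(38963, Pow(10265, -1)) = Mul(38963, Rational(1, 10265)) = Rational(38963, 10265) ≈ 3.7957)
Mul(Add(g, -28195), Add(-45100, 9255)) = Mul(Add(Rational(38963, 10265), -28195), Add(-45100, 9255)) = Mul(Rational(-289382712, 10265), -35845) = Rational(2074584662328, 2053)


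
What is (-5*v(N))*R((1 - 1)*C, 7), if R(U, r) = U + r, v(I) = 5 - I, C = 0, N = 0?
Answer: -175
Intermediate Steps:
(-5*v(N))*R((1 - 1)*C, 7) = (-5*(5 - 1*0))*((1 - 1)*0 + 7) = (-5*(5 + 0))*(0*0 + 7) = (-5*5)*(0 + 7) = -25*7 = -175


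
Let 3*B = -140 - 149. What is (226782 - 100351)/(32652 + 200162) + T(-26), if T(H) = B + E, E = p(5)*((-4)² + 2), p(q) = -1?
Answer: -79475909/698442 ≈ -113.79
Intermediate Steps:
B = -289/3 (B = (-140 - 149)/3 = (⅓)*(-289) = -289/3 ≈ -96.333)
E = -18 (E = -((-4)² + 2) = -(16 + 2) = -1*18 = -18)
T(H) = -343/3 (T(H) = -289/3 - 18 = -343/3)
(226782 - 100351)/(32652 + 200162) + T(-26) = (226782 - 100351)/(32652 + 200162) - 343/3 = 126431/232814 - 343/3 = -79475909/698442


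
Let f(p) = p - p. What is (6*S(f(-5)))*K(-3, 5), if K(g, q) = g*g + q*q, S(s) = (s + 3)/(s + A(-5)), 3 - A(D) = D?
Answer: 153/2 ≈ 76.500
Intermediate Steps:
f(p) = 0
A(D) = 3 - D
S(s) = (3 + s)/(8 + s) (S(s) = (s + 3)/(s + (3 - 1*(-5))) = (3 + s)/(s + (3 + 5)) = (3 + s)/(s + 8) = (3 + s)/(8 + s))
K(g, q) = g² + q²
(6*S(f(-5)))*K(-3, 5) = (6*((3 + 0)/(8 + 0)))*((-3)² + 5²) = (6*(3/8))*(9 + 25) = (6*((⅛)*3))*34 = (6*(3/8))*34 = (9/4)*34 = 153/2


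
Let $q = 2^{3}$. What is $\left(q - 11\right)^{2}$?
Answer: $9$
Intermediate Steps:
$q = 8$
$\left(q - 11\right)^{2} = \left(8 - 11\right)^{2} = \left(-3\right)^{2} = 9$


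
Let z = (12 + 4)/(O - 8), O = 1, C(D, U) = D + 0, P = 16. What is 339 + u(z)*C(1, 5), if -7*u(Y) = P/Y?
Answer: 340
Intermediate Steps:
C(D, U) = D
z = -16/7 (z = (12 + 4)/(1 - 8) = 16/(-7) = 16*(-⅐) = -16/7 ≈ -2.2857)
u(Y) = -16/(7*Y)
339 + u(z)*C(1, 5) = 339 - 16/(7*(-16/7))*1 = 339 - 16/7*(-7/16)*1 = 339 + 1*1 = 339 + 1 = 340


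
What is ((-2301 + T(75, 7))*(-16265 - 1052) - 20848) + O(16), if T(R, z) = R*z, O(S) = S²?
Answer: 30734400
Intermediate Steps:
((-2301 + T(75, 7))*(-16265 - 1052) - 20848) + O(16) = ((-2301 + 75*7)*(-16265 - 1052) - 20848) + 16² = ((-2301 + 525)*(-17317) - 20848) + 256 = (-1776*(-17317) - 20848) + 256 = (30754992 - 20848) + 256 = 30734144 + 256 = 30734400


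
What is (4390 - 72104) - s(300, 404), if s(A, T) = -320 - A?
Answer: -67094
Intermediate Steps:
(4390 - 72104) - s(300, 404) = (4390 - 72104) - (-320 - 1*300) = -67714 - (-320 - 300) = -67714 - 1*(-620) = -67714 + 620 = -67094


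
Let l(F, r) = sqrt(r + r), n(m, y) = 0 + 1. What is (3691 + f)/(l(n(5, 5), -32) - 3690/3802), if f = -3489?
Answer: -708483690/234687289 - 5839902416*I/234687289 ≈ -3.0188 - 24.884*I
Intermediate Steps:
n(m, y) = 1
l(F, r) = sqrt(2)*sqrt(r) (l(F, r) = sqrt(2*r) = sqrt(2)*sqrt(r))
(3691 + f)/(l(n(5, 5), -32) - 3690/3802) = (3691 - 3489)/(sqrt(2)*sqrt(-32) - 3690/3802) = 202/(sqrt(2)*(4*I*sqrt(2)) - 3690*1/3802) = 202/(8*I - 1845/1901) = 202/(-1845/1901 + 8*I) = 202*(3613801*(-1845/1901 - 8*I)/234687289) = 729987802*(-1845/1901 - 8*I)/234687289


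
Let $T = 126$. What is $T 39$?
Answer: $4914$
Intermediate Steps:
$T 39 = 126 \cdot 39 = 4914$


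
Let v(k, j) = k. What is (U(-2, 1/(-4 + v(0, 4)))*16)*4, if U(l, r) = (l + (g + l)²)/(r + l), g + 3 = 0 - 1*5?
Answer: -25088/9 ≈ -2787.6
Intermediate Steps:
g = -8 (g = -3 + (0 - 1*5) = -3 + (0 - 5) = -3 - 5 = -8)
U(l, r) = (l + (-8 + l)²)/(l + r) (U(l, r) = (l + (-8 + l)²)/(r + l) = (l + (-8 + l)²)/(l + r))
(U(-2, 1/(-4 + v(0, 4)))*16)*4 = (((-2 + (-8 - 2)²)/(-2 + 1/(-4 + 0)))*16)*4 = (((-2 + (-10)²)/(-2 + 1/(-4)))*16)*4 = (((-2 + 100)/(-2 - ¼))*16)*4 = ((98/(-9/4))*16)*4 = (-4/9*98*16)*4 = -392/9*16*4 = -6272/9*4 = -25088/9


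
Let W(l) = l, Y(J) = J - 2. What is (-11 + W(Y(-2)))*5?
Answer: -75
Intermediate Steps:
Y(J) = -2 + J
(-11 + W(Y(-2)))*5 = (-11 + (-2 - 2))*5 = (-11 - 4)*5 = -15*5 = -75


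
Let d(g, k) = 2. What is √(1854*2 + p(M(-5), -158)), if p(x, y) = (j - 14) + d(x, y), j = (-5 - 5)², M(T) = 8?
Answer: 2*√949 ≈ 61.612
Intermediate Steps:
j = 100 (j = (-10)² = 100)
p(x, y) = 88 (p(x, y) = (100 - 14) + 2 = 86 + 2 = 88)
√(1854*2 + p(M(-5), -158)) = √(1854*2 + 88) = √(3708 + 88) = √3796 = 2*√949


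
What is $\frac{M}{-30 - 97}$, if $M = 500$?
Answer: $- \frac{500}{127} \approx -3.937$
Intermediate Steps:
$\frac{M}{-30 - 97} = \frac{1}{-30 - 97} \cdot 500 = \frac{1}{-127} \cdot 500 = \left(- \frac{1}{127}\right) 500 = - \frac{500}{127}$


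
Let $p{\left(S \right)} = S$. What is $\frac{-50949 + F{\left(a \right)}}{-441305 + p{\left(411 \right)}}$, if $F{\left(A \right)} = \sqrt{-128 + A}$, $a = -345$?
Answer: $\frac{50949}{440894} - \frac{i \sqrt{473}}{440894} \approx 0.11556 - 4.9328 \cdot 10^{-5} i$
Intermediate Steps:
$\frac{-50949 + F{\left(a \right)}}{-441305 + p{\left(411 \right)}} = \frac{-50949 + \sqrt{-128 - 345}}{-441305 + 411} = \frac{-50949 + \sqrt{-473}}{-440894} = \left(-50949 + i \sqrt{473}\right) \left(- \frac{1}{440894}\right) = \frac{50949}{440894} - \frac{i \sqrt{473}}{440894}$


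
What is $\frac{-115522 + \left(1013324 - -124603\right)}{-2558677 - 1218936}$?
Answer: $- \frac{1022405}{3777613} \approx -0.27065$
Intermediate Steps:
$\frac{-115522 + \left(1013324 - -124603\right)}{-2558677 - 1218936} = \frac{-115522 + \left(1013324 + 124603\right)}{-3777613} = \left(-115522 + 1137927\right) \left(- \frac{1}{3777613}\right) = 1022405 \left(- \frac{1}{3777613}\right) = - \frac{1022405}{3777613}$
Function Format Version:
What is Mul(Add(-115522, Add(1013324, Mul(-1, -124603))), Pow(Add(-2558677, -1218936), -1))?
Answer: Rational(-1022405, 3777613) ≈ -0.27065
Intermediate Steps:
Mul(Add(-115522, Add(1013324, Mul(-1, -124603))), Pow(Add(-2558677, -1218936), -1)) = Mul(Add(-115522, Add(1013324, 124603)), Pow(-3777613, -1)) = Mul(Add(-115522, 1137927), Rational(-1, 3777613)) = Mul(1022405, Rational(-1, 3777613)) = Rational(-1022405, 3777613)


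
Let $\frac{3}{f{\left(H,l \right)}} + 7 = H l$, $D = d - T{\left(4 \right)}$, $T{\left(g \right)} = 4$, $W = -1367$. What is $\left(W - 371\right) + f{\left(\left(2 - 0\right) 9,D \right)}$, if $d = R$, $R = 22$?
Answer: $- \frac{550943}{317} \approx -1738.0$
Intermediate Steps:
$d = 22$
$D = 18$ ($D = 22 - 4 = 18$)
$f{\left(H,l \right)} = \frac{3}{-7 + H l}$
$\left(W - 371\right) + f{\left(\left(2 - 0\right) 9,D \right)} = \left(-1367 - 371\right) + \frac{3}{-7 + \left(2 - 0\right) 9 \cdot 18} = -1738 + \frac{3}{-7 + \left(2 + 0\right) 9 \cdot 18} = -1738 + \frac{3}{-7 + 2 \cdot 9 \cdot 18} = -1738 + \frac{3}{-7 + 18 \cdot 18} = -1738 + \frac{3}{-7 + 324} = -1738 + \frac{3}{317} = - \frac{550943}{317}$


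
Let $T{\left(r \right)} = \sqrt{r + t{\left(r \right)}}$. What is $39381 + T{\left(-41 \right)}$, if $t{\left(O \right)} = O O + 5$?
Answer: $39381 + \sqrt{1645} \approx 39422.0$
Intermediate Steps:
$t{\left(O \right)} = 5 + O^{2}$ ($t{\left(O \right)} = O^{2} + 5 = 5 + O^{2}$)
$T{\left(r \right)} = \sqrt{5 + r + r^{2}}$ ($T{\left(r \right)} = \sqrt{r + \left(5 + r^{2}\right)} = \sqrt{5 + r + r^{2}}$)
$39381 + T{\left(-41 \right)} = 39381 + \sqrt{5 - 41 + \left(-41\right)^{2}} = 39381 + \sqrt{5 - 41 + 1681} = 39381 + \sqrt{1645}$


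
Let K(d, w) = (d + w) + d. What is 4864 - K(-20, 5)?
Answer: 4899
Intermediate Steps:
K(d, w) = w + 2*d
4864 - K(-20, 5) = 4864 - (5 + 2*(-20)) = 4864 - (5 - 40) = 4864 - 1*(-35) = 4864 + 35 = 4899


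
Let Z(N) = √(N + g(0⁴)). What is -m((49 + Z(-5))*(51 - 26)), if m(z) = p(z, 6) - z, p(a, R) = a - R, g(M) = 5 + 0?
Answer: 6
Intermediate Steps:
g(M) = 5
Z(N) = √(5 + N) (Z(N) = √(N + 5) = √(5 + N))
m(z) = -6 (m(z) = (z - 1*6) - z = (z - 6) - z = (-6 + z) - z = -6)
-m((49 + Z(-5))*(51 - 26)) = -1*(-6) = 6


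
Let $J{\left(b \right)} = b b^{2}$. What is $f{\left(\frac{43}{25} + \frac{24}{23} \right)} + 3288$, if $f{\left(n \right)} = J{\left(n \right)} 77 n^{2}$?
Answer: $\frac{986694984674880073}{62854912109375} \approx 15698.0$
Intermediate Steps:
$J{\left(b \right)} = b^{3}$
$f{\left(n \right)} = 77 n^{5}$ ($f{\left(n \right)} = n^{3} \cdot 77 n^{2} = 77 n^{5}$)
$f{\left(\frac{43}{25} + \frac{24}{23} \right)} + 3288 = 77 \left(\frac{43}{25} + \frac{24}{23}\right)^{5} + 3288 = 77 \left(\frac{1589}{575}\right)^{5} + 3288 = 77 \cdot \frac{10130234203366949}{62854912109375} + 3288 = \frac{780028033659255073}{62854912109375} + 3288 = \frac{986694984674880073}{62854912109375}$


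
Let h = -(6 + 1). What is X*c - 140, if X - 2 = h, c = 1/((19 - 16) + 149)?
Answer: -21285/152 ≈ -140.03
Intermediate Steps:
c = 1/152 (c = 1/(3 + 149) = 1/152 ≈ 0.0065789)
h = -7 (h = -1*7 = -7)
X = -5 (X = 2 - 7 = -5)
X*c - 140 = -5*1/152 - 140 = -5/152 - 140 = -21285/152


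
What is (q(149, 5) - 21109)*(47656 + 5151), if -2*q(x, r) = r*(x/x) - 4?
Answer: -2229458733/2 ≈ -1.1147e+9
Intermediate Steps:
q(x, r) = 2 - r/2 (q(x, r) = -(r*(x/x) - 4)/2 = -(r*1 - 4)/2 = -(r - 4)/2 = -(-4 + r)/2 = 2 - r/2)
(q(149, 5) - 21109)*(47656 + 5151) = ((2 - ½*5) - 21109)*(47656 + 5151) = ((2 - 5/2) - 21109)*52807 = (-½ - 21109)*52807 = -42219/2*52807 = -2229458733/2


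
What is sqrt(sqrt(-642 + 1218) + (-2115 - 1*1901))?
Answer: 2*I*sqrt(998) ≈ 63.182*I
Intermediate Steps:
sqrt(sqrt(-642 + 1218) + (-2115 - 1*1901)) = sqrt(sqrt(576) + (-2115 - 1901)) = sqrt(24 - 4016) = sqrt(-3992) = 2*I*sqrt(998)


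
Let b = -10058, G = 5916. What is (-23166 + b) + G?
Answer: -27308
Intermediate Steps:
(-23166 + b) + G = (-23166 - 10058) + 5916 = -33224 + 5916 = -27308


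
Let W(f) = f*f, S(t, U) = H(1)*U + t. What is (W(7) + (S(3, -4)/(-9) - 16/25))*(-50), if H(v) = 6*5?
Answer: -3068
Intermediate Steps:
H(v) = 30
S(t, U) = t + 30*U (S(t, U) = 30*U + t = t + 30*U)
W(f) = f²
(W(7) + (S(3, -4)/(-9) - 16/25))*(-50) = (7² + ((3 + 30*(-4))/(-9) - 16/25))*(-50) = (49 + ((3 - 120)*(-⅑) - 16*1/25))*(-50) = (49 + (-117*(-⅑) - 16/25))*(-50) = (49 + (13 - 16/25))*(-50) = (49 + 309/25)*(-50) = (1534/25)*(-50) = -3068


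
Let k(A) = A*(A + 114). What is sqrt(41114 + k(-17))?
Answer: 3*sqrt(4385) ≈ 198.66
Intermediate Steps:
k(A) = A*(114 + A)
sqrt(41114 + k(-17)) = sqrt(41114 - 17*(114 - 17)) = sqrt(41114 - 17*97) = sqrt(41114 - 1649) = sqrt(39465) = 3*sqrt(4385)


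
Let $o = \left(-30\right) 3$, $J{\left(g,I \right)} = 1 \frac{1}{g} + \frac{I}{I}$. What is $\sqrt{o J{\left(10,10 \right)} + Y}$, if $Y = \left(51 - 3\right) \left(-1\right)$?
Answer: $7 i \sqrt{3} \approx 12.124 i$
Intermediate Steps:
$J{\left(g,I \right)} = 1 + \frac{1}{g}$ ($J{\left(g,I \right)} = \frac{1}{g} + 1 = 1 + \frac{1}{g}$)
$Y = -48$ ($Y = 48 \left(-1\right) = -48$)
$o = -90$
$\sqrt{o J{\left(10,10 \right)} + Y} = \sqrt{- 90 \frac{1 + 10}{10} - 48} = \sqrt{- 90 \cdot \frac{1}{10} \cdot 11 - 48} = \sqrt{\left(-90\right) \frac{11}{10} - 48} = \sqrt{-99 - 48} = \sqrt{-147} = 7 i \sqrt{3}$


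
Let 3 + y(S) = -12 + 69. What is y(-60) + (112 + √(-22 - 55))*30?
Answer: 3414 + 30*I*√77 ≈ 3414.0 + 263.25*I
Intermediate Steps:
y(S) = 54 (y(S) = -3 + (-12 + 69) = -3 + 57 = 54)
y(-60) + (112 + √(-22 - 55))*30 = 54 + (112 + √(-22 - 55))*30 = 54 + (112 + √(-77))*30 = 54 + (112 + I*√77)*30 = 54 + (3360 + 30*I*√77) = 3414 + 30*I*√77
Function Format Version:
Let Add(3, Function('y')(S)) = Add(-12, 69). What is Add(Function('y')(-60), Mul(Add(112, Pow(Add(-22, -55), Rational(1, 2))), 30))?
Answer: Add(3414, Mul(30, I, Pow(77, Rational(1, 2)))) ≈ Add(3414.0, Mul(263.25, I))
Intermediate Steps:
Function('y')(S) = 54 (Function('y')(S) = Add(-3, Add(-12, 69)) = Add(-3, 57) = 54)
Add(Function('y')(-60), Mul(Add(112, Pow(Add(-22, -55), Rational(1, 2))), 30)) = Add(54, Mul(Add(112, Pow(Add(-22, -55), Rational(1, 2))), 30)) = Add(54, Mul(Add(112, Pow(-77, Rational(1, 2))), 30)) = Add(54, Mul(Add(112, Mul(I, Pow(77, Rational(1, 2)))), 30)) = Add(54, Add(3360, Mul(30, I, Pow(77, Rational(1, 2))))) = Add(3414, Mul(30, I, Pow(77, Rational(1, 2))))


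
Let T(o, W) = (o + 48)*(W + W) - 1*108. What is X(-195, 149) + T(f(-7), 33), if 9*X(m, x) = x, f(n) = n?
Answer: 23531/9 ≈ 2614.6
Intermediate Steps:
X(m, x) = x/9
T(o, W) = -108 + 2*W*(48 + o) (T(o, W) = (48 + o)*(2*W) - 108 = 2*W*(48 + o) - 108 = -108 + 2*W*(48 + o))
X(-195, 149) + T(f(-7), 33) = (⅑)*149 + (-108 + 96*33 + 2*33*(-7)) = 149/9 + (-108 + 3168 - 462) = 149/9 + 2598 = 23531/9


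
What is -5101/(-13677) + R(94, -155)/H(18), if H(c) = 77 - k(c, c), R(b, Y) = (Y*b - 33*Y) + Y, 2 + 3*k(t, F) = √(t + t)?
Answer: -393149983/3104679 ≈ -126.63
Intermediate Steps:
k(t, F) = -⅔ + √2*√t/3 (k(t, F) = -⅔ + √(t + t)/3 = -⅔ + √(2*t)/3 = -⅔ + (√2*√t)/3 = -⅔ + √2*√t/3)
R(b, Y) = -32*Y + Y*b (R(b, Y) = (-33*Y + Y*b) + Y = -32*Y + Y*b)
H(c) = 233/3 - √2*√c/3 (H(c) = 77 - (-⅔ + √2*√c/3) = 77 + (⅔ - √2*√c/3) = 233/3 - √2*√c/3)
-5101/(-13677) + R(94, -155)/H(18) = -5101/(-13677) + (-155*(-32 + 94))/(233/3 - √2*√18/3) = -5101*(-1/13677) + (-155*62)/(233/3 - √2*3*√2/3) = 5101/13677 - 9610/(233/3 - 2) = 5101/13677 - 9610/227/3 = 5101/13677 - 9610*3/227 = 5101/13677 - 28830/227 = -393149983/3104679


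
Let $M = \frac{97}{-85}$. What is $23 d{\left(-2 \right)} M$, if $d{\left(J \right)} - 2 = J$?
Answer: $0$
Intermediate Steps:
$M = - \frac{97}{85}$ ($M = 97 \left(- \frac{1}{85}\right) = - \frac{97}{85} \approx -1.1412$)
$d{\left(J \right)} = 2 + J$
$23 d{\left(-2 \right)} M = 23 \left(2 - 2\right) \left(- \frac{97}{85}\right) = 23 \cdot 0 \left(- \frac{97}{85}\right) = 0 \left(- \frac{97}{85}\right) = 0$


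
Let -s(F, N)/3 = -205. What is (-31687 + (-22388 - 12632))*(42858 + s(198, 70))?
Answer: -2899953411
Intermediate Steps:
s(F, N) = 615 (s(F, N) = -3*(-205) = 615)
(-31687 + (-22388 - 12632))*(42858 + s(198, 70)) = (-31687 + (-22388 - 12632))*(42858 + 615) = (-31687 - 35020)*43473 = -66707*43473 = -2899953411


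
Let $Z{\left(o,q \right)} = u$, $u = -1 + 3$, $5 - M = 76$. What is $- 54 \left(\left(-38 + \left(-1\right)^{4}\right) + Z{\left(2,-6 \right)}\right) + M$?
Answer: $1819$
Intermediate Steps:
$M = -71$ ($M = 5 - 76 = -71$)
$u = 2$
$Z{\left(o,q \right)} = 2$
$- 54 \left(\left(-38 + \left(-1\right)^{4}\right) + Z{\left(2,-6 \right)}\right) + M = - 54 \left(\left(-38 + \left(-1\right)^{4}\right) + 2\right) - 71 = - 54 \left(\left(-38 + 1\right) + 2\right) - 71 = - 54 \left(-37 + 2\right) - 71 = \left(-54\right) \left(-35\right) - 71 = 1890 - 71 = 1819$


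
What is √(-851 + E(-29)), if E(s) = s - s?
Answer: I*√851 ≈ 29.172*I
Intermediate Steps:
E(s) = 0
√(-851 + E(-29)) = √(-851 + 0) = √(-851) = I*√851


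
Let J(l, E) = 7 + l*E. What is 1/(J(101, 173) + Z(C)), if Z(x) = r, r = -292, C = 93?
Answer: 1/17188 ≈ 5.8180e-5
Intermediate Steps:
Z(x) = -292
J(l, E) = 7 + E*l
1/(J(101, 173) + Z(C)) = 1/((7 + 173*101) - 292) = 1/((7 + 17473) - 292) = 1/(17480 - 292) = 1/17188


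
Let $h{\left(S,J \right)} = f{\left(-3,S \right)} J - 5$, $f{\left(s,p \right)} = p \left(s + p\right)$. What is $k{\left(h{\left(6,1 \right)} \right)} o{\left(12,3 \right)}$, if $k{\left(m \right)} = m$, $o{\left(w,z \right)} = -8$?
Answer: $-104$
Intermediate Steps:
$f{\left(s,p \right)} = p \left(p + s\right)$
$h{\left(S,J \right)} = -5 + J S \left(-3 + S\right)$ ($h{\left(S,J \right)} = S \left(S - 3\right) J - 5 = S \left(-3 + S\right) J - 5 = J S \left(-3 + S\right) - 5 = -5 + J S \left(-3 + S\right)$)
$k{\left(h{\left(6,1 \right)} \right)} o{\left(12,3 \right)} = \left(-5 + 1 \cdot 6 \left(-3 + 6\right)\right) \left(-8\right) = \left(-5 + 1 \cdot 6 \cdot 3\right) \left(-8\right) = \left(-5 + 18\right) \left(-8\right) = 13 \left(-8\right) = -104$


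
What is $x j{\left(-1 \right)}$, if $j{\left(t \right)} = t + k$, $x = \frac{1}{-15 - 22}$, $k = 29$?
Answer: $- \frac{28}{37} \approx -0.75676$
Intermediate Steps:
$x = - \frac{1}{37}$ ($x = \frac{1}{-37} = - \frac{1}{37} \approx -0.027027$)
$j{\left(t \right)} = 29 + t$ ($j{\left(t \right)} = t + 29 = 29 + t$)
$x j{\left(-1 \right)} = - \frac{29 - 1}{37} = \left(- \frac{1}{37}\right) 28 = - \frac{28}{37}$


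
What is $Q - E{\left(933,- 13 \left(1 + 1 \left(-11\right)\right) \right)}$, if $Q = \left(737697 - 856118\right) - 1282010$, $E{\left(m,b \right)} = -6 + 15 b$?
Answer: $-1402375$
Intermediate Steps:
$Q = -1400431$ ($Q = -118421 - 1282010 = -1400431$)
$Q - E{\left(933,- 13 \left(1 + 1 \left(-11\right)\right) \right)} = -1400431 - \left(-6 + 15 \left(- 13 \left(1 + 1 \left(-11\right)\right)\right)\right) = -1400431 - \left(-6 + 15 \left(- 13 \left(1 - 11\right)\right)\right) = -1400431 - \left(-6 + 15 \left(\left(-13\right) \left(-10\right)\right)\right) = -1400431 - \left(-6 + 15 \cdot 130\right) = -1400431 - \left(-6 + 1950\right) = -1400431 - 1944 = -1402375$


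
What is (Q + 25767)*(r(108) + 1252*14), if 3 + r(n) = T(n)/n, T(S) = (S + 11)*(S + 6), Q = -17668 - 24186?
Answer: -5111016857/18 ≈ -2.8395e+8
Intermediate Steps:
Q = -41854
T(S) = (6 + S)*(11 + S) (T(S) = (11 + S)*(6 + S) = (6 + S)*(11 + S))
r(n) = -3 + (66 + n² + 17*n)/n
(Q + 25767)*(r(108) + 1252*14) = (-41854 + 25767)*((14 + 108 + 66/108) + 1252*14) = -16087*((14 + 108 + 66*(1/108)) + 17528) = -16087*((14 + 108 + 11/18) + 17528) = -16087*(2207/18 + 17528) = -16087*317711/18 = -5111016857/18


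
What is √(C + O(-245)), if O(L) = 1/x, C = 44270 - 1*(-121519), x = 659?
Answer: 2*√17999753342/659 ≈ 407.17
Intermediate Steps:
C = 165789 (C = 44270 + 121519 = 165789)
O(L) = 1/659
√(C + O(-245)) = √(165789 + 1/659) = √(109254952/659) = 2*√17999753342/659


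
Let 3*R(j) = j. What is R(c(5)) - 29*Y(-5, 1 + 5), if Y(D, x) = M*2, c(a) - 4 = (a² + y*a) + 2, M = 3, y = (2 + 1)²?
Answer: -446/3 ≈ -148.67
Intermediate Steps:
y = 9 (y = 3² = 9)
c(a) = 6 + a² + 9*a (c(a) = 4 + ((a² + 9*a) + 2) = 4 + (2 + a² + 9*a) = 6 + a² + 9*a)
Y(D, x) = 6 (Y(D, x) = 3*2 = 6)
R(j) = j/3
R(c(5)) - 29*Y(-5, 1 + 5) = (6 + 5² + 9*5)/3 - 29*6 = (6 + 25 + 45)/3 - 174 = (⅓)*76 - 174 = 76/3 - 174 = -446/3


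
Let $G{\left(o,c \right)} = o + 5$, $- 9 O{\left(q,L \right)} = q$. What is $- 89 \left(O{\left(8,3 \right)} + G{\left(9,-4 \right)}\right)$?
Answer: $- \frac{10502}{9} \approx -1166.9$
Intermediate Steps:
$O{\left(q,L \right)} = - \frac{q}{9}$
$G{\left(o,c \right)} = 5 + o$
$- 89 \left(O{\left(8,3 \right)} + G{\left(9,-4 \right)}\right) = - 89 \left(\left(- \frac{1}{9}\right) 8 + \left(5 + 9\right)\right) = - 89 \left(- \frac{8}{9} + 14\right) = \left(-89\right) \frac{118}{9} = - \frac{10502}{9}$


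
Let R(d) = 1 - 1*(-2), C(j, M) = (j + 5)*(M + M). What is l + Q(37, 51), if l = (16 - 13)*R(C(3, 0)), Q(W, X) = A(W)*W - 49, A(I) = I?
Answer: 1329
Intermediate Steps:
C(j, M) = 2*M*(5 + j) (C(j, M) = (5 + j)*(2*M) = 2*M*(5 + j))
Q(W, X) = -49 + W**2 (Q(W, X) = W*W - 49 = W**2 - 49 = -49 + W**2)
R(d) = 3 (R(d) = 1 + 2 = 3)
l = 9 (l = (16 - 13)*3 = 3*3 = 9)
l + Q(37, 51) = 9 + (-49 + 37**2) = 9 + (-49 + 1369) = 9 + 1320 = 1329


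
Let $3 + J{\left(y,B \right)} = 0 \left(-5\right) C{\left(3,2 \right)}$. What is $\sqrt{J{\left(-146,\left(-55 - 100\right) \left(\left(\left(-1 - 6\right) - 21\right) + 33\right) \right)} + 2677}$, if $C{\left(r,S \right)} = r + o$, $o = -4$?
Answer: $\sqrt{2674} \approx 51.711$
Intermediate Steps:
$C{\left(r,S \right)} = -4 + r$ ($C{\left(r,S \right)} = r - 4 = -4 + r$)
$J{\left(y,B \right)} = -3$ ($J{\left(y,B \right)} = -3 + 0 \left(-5\right) \left(-4 + 3\right) = -3 + 0 \left(-1\right) = -3 + 0 = -3$)
$\sqrt{J{\left(-146,\left(-55 - 100\right) \left(\left(\left(-1 - 6\right) - 21\right) + 33\right) \right)} + 2677} = \sqrt{-3 + 2677} = \sqrt{2674}$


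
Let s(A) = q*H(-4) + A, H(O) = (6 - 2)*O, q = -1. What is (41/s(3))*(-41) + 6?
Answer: -1567/19 ≈ -82.474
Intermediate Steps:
H(O) = 4*O
s(A) = 16 + A (s(A) = -4*(-4) + A = -1*(-16) + A = 16 + A)
(41/s(3))*(-41) + 6 = (41/(16 + 3))*(-41) + 6 = (41/19)*(-41) + 6 = -1681/19 + 6 = -1567/19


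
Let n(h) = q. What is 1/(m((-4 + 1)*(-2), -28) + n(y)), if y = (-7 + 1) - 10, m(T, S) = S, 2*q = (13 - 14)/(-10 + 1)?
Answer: -18/503 ≈ -0.035785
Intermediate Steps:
q = 1/18 (q = ((13 - 14)/(-10 + 1))/2 = (-1/(-9))/2 = (-1*(-⅑))/2 = (½)*(⅑) = 1/18 ≈ 0.055556)
y = -16 (y = -6 - 10 = -16)
n(h) = 1/18
1/(m((-4 + 1)*(-2), -28) + n(y)) = 1/(-28 + 1/18) = 1/(-503/18) = -18/503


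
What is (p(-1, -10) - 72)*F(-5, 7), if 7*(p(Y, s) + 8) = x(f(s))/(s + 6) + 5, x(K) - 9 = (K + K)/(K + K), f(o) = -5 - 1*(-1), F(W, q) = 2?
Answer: -1115/7 ≈ -159.29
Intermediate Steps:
f(o) = -4 (f(o) = -5 + 1 = -4)
x(K) = 10 (x(K) = 9 + (K + K)/(K + K) = 9 + (2*K)/((2*K)) = 9 + (2*K)*(1/(2*K)) = 9 + 1 = 10)
p(Y, s) = -51/7 + 10/(7*(6 + s)) (p(Y, s) = -8 + (10/(s + 6) + 5)/7 = -8 + (10/(6 + s) + 5)/7 = -8 + (5 + 10/(6 + s))/7 = -8 + (5/7 + 10/(7*(6 + s))) = -51/7 + 10/(7*(6 + s)))
(p(-1, -10) - 72)*F(-5, 7) = ((-296 - 51*(-10))/(7*(6 - 10)) - 72)*2 = ((⅐)*(-296 + 510)/(-4) - 72)*2 = ((⅐)*(-¼)*214 - 72)*2 = (-107/14 - 72)*2 = -1115/14*2 = -1115/7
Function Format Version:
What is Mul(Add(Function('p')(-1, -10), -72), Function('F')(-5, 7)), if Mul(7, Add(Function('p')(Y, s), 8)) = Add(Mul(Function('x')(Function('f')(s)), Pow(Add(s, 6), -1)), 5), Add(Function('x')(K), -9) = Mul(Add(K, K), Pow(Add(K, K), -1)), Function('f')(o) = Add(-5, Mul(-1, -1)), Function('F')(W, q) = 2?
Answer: Rational(-1115, 7) ≈ -159.29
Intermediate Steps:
Function('f')(o) = -4 (Function('f')(o) = Add(-5, 1) = -4)
Function('x')(K) = 10 (Function('x')(K) = Add(9, Mul(Add(K, K), Pow(Add(K, K), -1))) = Add(9, Mul(Mul(2, K), Pow(Mul(2, K), -1))) = Add(9, Mul(Mul(2, K), Mul(Rational(1, 2), Pow(K, -1)))) = Add(9, 1) = 10)
Function('p')(Y, s) = Add(Rational(-51, 7), Mul(Rational(10, 7), Pow(Add(6, s), -1))) (Function('p')(Y, s) = Add(-8, Mul(Rational(1, 7), Add(Mul(10, Pow(Add(s, 6), -1)), 5))) = Add(-8, Mul(Rational(1, 7), Add(Mul(10, Pow(Add(6, s), -1)), 5))) = Add(-8, Mul(Rational(1, 7), Add(5, Mul(10, Pow(Add(6, s), -1))))) = Add(-8, Add(Rational(5, 7), Mul(Rational(10, 7), Pow(Add(6, s), -1)))) = Add(Rational(-51, 7), Mul(Rational(10, 7), Pow(Add(6, s), -1))))
Mul(Add(Function('p')(-1, -10), -72), Function('F')(-5, 7)) = Mul(Add(Mul(Rational(1, 7), Pow(Add(6, -10), -1), Add(-296, Mul(-51, -10))), -72), 2) = Mul(Add(Mul(Rational(1, 7), Pow(-4, -1), Add(-296, 510)), -72), 2) = Mul(Add(Mul(Rational(1, 7), Rational(-1, 4), 214), -72), 2) = Mul(Add(Rational(-107, 14), -72), 2) = Mul(Rational(-1115, 14), 2) = Rational(-1115, 7)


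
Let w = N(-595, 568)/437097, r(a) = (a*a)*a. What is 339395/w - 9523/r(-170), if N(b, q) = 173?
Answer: 728836358917242479/849949000 ≈ 8.5751e+8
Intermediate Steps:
r(a) = a³ (r(a) = a²*a = a³)
w = 173/437097 ≈ 0.00039579
339395/w - 9523/r(-170) = 339395/(173/437097) - 9523/((-170)³) = 339395*(437097/173) - 9523/(-4913000) = 148348536315/173 - 9523*(-1/4913000) = 148348536315/173 + 9523/4913000 = 728836358917242479/849949000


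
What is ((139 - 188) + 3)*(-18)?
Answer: 828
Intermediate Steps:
((139 - 188) + 3)*(-18) = (-49 + 3)*(-18) = -46*(-18) = 828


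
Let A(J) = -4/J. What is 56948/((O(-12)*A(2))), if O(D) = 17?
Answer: -28474/17 ≈ -1674.9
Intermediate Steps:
56948/((O(-12)*A(2))) = 56948/((17*(-4/2))) = 56948/((17*(-4*1/2))) = 56948/((17*(-2))) = 56948/(-34) = 56948*(-1/34) = -28474/17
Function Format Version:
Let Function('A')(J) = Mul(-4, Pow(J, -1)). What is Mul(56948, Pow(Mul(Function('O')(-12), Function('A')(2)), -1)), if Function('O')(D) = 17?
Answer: Rational(-28474, 17) ≈ -1674.9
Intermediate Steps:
Mul(56948, Pow(Mul(Function('O')(-12), Function('A')(2)), -1)) = Mul(56948, Pow(Mul(17, Mul(-4, Pow(2, -1))), -1)) = Mul(56948, Pow(Mul(17, Mul(-4, Rational(1, 2))), -1)) = Mul(56948, Pow(Mul(17, -2), -1)) = Mul(56948, Pow(-34, -1)) = Mul(56948, Rational(-1, 34)) = Rational(-28474, 17)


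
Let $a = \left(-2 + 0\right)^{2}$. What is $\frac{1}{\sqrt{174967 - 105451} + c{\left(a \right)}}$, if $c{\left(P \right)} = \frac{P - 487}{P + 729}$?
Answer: $\frac{118013}{12449982945} + \frac{1074578 \sqrt{1931}}{12449982945} \approx 0.0038023$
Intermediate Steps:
$a = 4$ ($a = \left(-2\right)^{2} = 4$)
$c{\left(P \right)} = \frac{-487 + P}{729 + P}$
$\frac{1}{\sqrt{174967 - 105451} + c{\left(a \right)}} = \frac{1}{\sqrt{174967 - 105451} + \frac{-487 + 4}{729 + 4}} = \frac{1}{\sqrt{69516} + \frac{1}{733} \left(-483\right)} = \frac{1}{6 \sqrt{1931} + \frac{1}{733} \left(-483\right)} = \frac{1}{6 \sqrt{1931} - \frac{483}{733}} = \frac{1}{- \frac{483}{733} + 6 \sqrt{1931}}$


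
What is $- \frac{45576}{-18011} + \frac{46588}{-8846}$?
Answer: $- \frac{217965586}{79662653} \approx -2.7361$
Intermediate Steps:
$- \frac{45576}{-18011} + \frac{46588}{-8846} = \left(-45576\right) \left(- \frac{1}{18011}\right) + 46588 \left(- \frac{1}{8846}\right) = \frac{45576}{18011} - \frac{23294}{4423} = - \frac{217965586}{79662653}$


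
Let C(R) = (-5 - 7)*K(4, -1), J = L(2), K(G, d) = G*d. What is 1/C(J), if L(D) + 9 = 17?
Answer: 1/48 ≈ 0.020833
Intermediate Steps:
L(D) = 8 (L(D) = -9 + 17 = 8)
J = 8
C(R) = 48 (C(R) = (-5 - 7)*(4*(-1)) = -12*(-4) = 48)
1/C(J) = 1/48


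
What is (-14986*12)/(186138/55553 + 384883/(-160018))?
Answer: -84137524162512/442317115 ≈ -1.9022e+5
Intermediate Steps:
(-14986*12)/(186138/55553 + 384883/(-160018)) = -179832/(186138*(1/55553) + 384883*(-1/160018)) = -179832/(186138/55553 - 20257/8422) = -179832/442317115/467867366 = -179832*467867366/442317115 = -84137524162512/442317115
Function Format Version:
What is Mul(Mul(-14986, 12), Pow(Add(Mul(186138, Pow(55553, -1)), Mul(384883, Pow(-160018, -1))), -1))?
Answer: Rational(-84137524162512, 442317115) ≈ -1.9022e+5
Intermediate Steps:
Mul(Mul(-14986, 12), Pow(Add(Mul(186138, Pow(55553, -1)), Mul(384883, Pow(-160018, -1))), -1)) = Mul(-179832, Pow(Add(Mul(186138, Rational(1, 55553)), Mul(384883, Rational(-1, 160018))), -1)) = Mul(-179832, Pow(Add(Rational(186138, 55553), Rational(-20257, 8422)), -1)) = Mul(-179832, Pow(Rational(442317115, 467867366), -1)) = Mul(-179832, Rational(467867366, 442317115)) = Rational(-84137524162512, 442317115)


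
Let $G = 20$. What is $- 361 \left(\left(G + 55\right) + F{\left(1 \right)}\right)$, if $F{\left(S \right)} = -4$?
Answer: $-25631$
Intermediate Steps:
$- 361 \left(\left(G + 55\right) + F{\left(1 \right)}\right) = - 361 \left(\left(20 + 55\right) - 4\right) = - 361 \left(75 - 4\right) = \left(-361\right) 71 = -25631$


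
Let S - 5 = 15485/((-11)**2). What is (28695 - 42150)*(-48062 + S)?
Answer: 78031088460/121 ≈ 6.4488e+8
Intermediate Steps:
S = 16090/121 (S = 5 + 15485/((-11)**2) = 5 + 15485/121 = 16090/121 ≈ 132.98)
(28695 - 42150)*(-48062 + S) = (28695 - 42150)*(-48062 + 16090/121) = -13455*(-5799412/121) = 78031088460/121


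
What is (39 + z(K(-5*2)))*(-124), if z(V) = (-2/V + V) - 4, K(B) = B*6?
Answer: 46438/15 ≈ 3095.9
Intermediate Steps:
K(B) = 6*B
z(V) = -4 + V - 2/V (z(V) = (V - 2/V) - 4 = -4 + V - 2/V)
(39 + z(K(-5*2)))*(-124) = (39 + (-4 + 6*(-5*2) - 2/(6*(-5*2))))*(-124) = (39 + (-4 + 6*(-10) - 2/(6*(-10))))*(-124) = (39 + (-4 - 60 - 2/(-60)))*(-124) = (39 + (-4 - 60 - 2*(-1/60)))*(-124) = (39 + (-4 - 60 + 1/30))*(-124) = (39 - 1919/30)*(-124) = -749/30*(-124) = 46438/15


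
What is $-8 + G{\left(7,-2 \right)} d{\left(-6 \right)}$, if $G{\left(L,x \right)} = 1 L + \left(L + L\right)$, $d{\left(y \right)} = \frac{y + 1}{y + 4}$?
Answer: $\frac{89}{2} \approx 44.5$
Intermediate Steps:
$d{\left(y \right)} = \frac{1 + y}{4 + y}$
$G{\left(L,x \right)} = 3 L$ ($G{\left(L,x \right)} = L + 2 L = 3 L$)
$-8 + G{\left(7,-2 \right)} d{\left(-6 \right)} = -8 + 3 \cdot 7 \frac{1 - 6}{4 - 6} = -8 + 21 \frac{1}{-2} \left(-5\right) = -8 + 21 \left(\left(- \frac{1}{2}\right) \left(-5\right)\right) = -8 + 21 \cdot \frac{5}{2} = -8 + \frac{105}{2} = \frac{89}{2}$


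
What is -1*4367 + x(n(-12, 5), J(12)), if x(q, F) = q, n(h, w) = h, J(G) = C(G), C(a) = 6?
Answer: -4379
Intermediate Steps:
J(G) = 6
-1*4367 + x(n(-12, 5), J(12)) = -1*4367 - 12 = -4367 - 12 = -4379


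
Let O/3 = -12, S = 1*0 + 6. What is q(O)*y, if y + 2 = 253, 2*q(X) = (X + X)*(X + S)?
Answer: 271080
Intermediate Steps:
S = 6 (S = 0 + 6 = 6)
O = -36 (O = 3*(-12) = -36)
q(X) = X*(6 + X) (q(X) = ((X + X)*(X + 6))/2 = ((2*X)*(6 + X))/2 = (2*X*(6 + X))/2 = X*(6 + X))
y = 251 (y = -2 + 253 = 251)
q(O)*y = -36*(6 - 36)*251 = -36*(-30)*251 = 1080*251 = 271080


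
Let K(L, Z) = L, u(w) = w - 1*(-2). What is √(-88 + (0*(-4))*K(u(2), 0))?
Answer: 2*I*√22 ≈ 9.3808*I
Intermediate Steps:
u(w) = 2 + w (u(w) = w + 2 = 2 + w)
√(-88 + (0*(-4))*K(u(2), 0)) = √(-88 + (0*(-4))*(2 + 2)) = √(-88 + 0*4) = √(-88 + 0) = √(-88) = 2*I*√22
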